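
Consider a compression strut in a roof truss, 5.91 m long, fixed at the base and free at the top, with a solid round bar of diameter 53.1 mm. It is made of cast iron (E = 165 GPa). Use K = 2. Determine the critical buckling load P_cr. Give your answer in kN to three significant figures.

P_cr ≈ 4.55 kN

I = πd⁴/64 = π×53.1⁴/64 = 3.903×10^5 mm⁴
I = 3.903×10^5 mm⁴ = 3.903×10^-7 m⁴
Effective length L_e = K·L = 2 × 5.91 = 11.82 m
P_cr = π²EI / L_e² = π² × 165×10⁹ × 3.903×10^-7 / 11.82² = 4.549×10^3 N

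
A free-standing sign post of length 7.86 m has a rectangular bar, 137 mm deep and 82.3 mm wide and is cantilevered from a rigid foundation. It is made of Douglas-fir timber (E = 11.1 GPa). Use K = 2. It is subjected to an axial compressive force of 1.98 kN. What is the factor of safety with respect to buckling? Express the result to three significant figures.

n ≈ 1.42

Buckling occurs about the weak axis: I_min = h·b³/12 with b = 82.3 mm (the shorter side).
I_min = 137×82.3³/12 = 6.364×10^6 mm⁴
I = 6.364×10^6 mm⁴ = 6.364×10^-6 m⁴
Effective length L_e = K·L = 2 × 7.86 = 15.72 m
P_cr = π²EI / L_e² = π² × 11.1×10⁹ × 6.364×10^-6 / 15.72² = 2.821×10^3 N
Factor of safety n = P_cr / P = 2.8213 / 1.98 = 1.42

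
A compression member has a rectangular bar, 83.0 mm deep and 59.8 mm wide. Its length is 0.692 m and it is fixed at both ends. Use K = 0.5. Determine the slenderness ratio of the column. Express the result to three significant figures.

Buckling occurs about the weak axis: I_min = h·b³/12 with b = 59.8 mm (the shorter side).
I_min = 83.0×59.8³/12 = 1.479×10^6 mm⁴
A = 4.963×10^3 mm²;  r_min = √(I/A) = √(1.479×10^6/4.963×10^3) = 17.26 mm
L_e = K·L = 0.5 × 0.692 m = 0.3460 m = 346.00 mm
λ = L_e / r_min = 346.00 / 17.26 = 20.0

λ ≈ 20.0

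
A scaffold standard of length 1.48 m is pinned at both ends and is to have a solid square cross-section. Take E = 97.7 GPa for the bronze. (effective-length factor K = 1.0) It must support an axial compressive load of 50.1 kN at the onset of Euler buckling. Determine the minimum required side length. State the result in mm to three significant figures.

L_e = K·L = 1 × 1.48 = 1.480 m
Required I = P_cr·L_e²/(π²E) = 5.010×10^4 × 1.480² / (π² × 9.77×10^10) = 1.138×10^-7 m⁴
I_req = 1.138×10^5 mm⁴
Solid square: I = a⁴/12  ⇒  a = (12I)^(1/4) = (12×1.138×10^5)^(1/4) = 34.2 mm

a ≈ 34.2 mm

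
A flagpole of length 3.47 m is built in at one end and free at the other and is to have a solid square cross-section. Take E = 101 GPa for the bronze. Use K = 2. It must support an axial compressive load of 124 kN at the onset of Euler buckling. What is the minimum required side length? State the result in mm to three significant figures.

a ≈ 92.1 mm

L_e = K·L = 2 × 3.47 = 6.940 m
Required I = P_cr·L_e²/(π²E) = 1.240×10^5 × 6.940² / (π² × 1.01×10^11) = 5.991×10^-6 m⁴
I_req = 5.991×10^6 mm⁴
Solid square: I = a⁴/12  ⇒  a = (12I)^(1/4) = (12×5.991×10^6)^(1/4) = 92.1 mm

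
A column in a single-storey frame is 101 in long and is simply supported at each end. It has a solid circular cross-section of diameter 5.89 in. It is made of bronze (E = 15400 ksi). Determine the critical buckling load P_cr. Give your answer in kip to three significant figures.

P_cr ≈ 880 kip

I = πd⁴/64 = π×5.89⁴/64 = 59.08 in⁴
Effective length L_e = K·L = 1 × 101 = 101.0 in
P_cr = π²EI / L_e² = π² × 15400×10³ × 59.08 / 101.0² = 8.803×10^5 lb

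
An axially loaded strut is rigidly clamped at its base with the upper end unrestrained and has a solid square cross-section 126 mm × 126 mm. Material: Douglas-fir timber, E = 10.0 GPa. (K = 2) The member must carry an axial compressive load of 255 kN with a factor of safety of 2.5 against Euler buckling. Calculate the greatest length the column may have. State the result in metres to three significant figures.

L_max ≈ 0.902 m

I = a⁴/12 = 126⁴/12 = 2.100×10^7 mm⁴
I = 2.100×10^-5 m⁴
Required critical load P_cr = n·P = 2.5 × 255 = 637.5 kN = 6.375×10^5 N
From P_cr = π²EI/(K·L)²:  L = (1/K)·√(π²EI/P_cr) = (1/2)·√(π²×1.00×10^10×2.100×10^-5/6.375×10^5)
L = 0.902 m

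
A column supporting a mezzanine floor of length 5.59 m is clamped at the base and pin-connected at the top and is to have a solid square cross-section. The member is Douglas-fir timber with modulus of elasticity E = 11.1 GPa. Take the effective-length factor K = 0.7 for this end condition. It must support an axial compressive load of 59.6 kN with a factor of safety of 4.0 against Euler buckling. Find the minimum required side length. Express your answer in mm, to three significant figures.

a ≈ 141 mm

Required P_cr = n·P = 4.0 × 59.6 = 238.4 kN
L_e = K·L = 0.7 × 5.59 = 3.913 m
Required I = P_cr·L_e²/(π²E) = 2.384×10^5 × 3.913² / (π² × 1.11×10^10) = 3.332×10^-5 m⁴
I_req = 3.332×10^7 mm⁴
Solid square: I = a⁴/12  ⇒  a = (12I)^(1/4) = (12×3.332×10^7)^(1/4) = 141 mm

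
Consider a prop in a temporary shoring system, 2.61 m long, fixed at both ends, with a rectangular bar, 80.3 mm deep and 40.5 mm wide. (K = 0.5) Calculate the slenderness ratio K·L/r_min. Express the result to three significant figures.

λ ≈ 112

For a rectangle r_min = b/√12 = 40.5/√12 = 11.69 mm
L_e = K·L = 0.5 × 2.61 m = 1.305 m = 1305.0 mm
λ = L_e / r_min = 1305.0 / 11.69 = 112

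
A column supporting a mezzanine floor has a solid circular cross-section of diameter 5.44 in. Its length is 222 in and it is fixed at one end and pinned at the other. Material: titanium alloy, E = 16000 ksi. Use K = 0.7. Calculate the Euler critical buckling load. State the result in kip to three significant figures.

P_cr ≈ 281 kip

I = πd⁴/64 = π×5.44⁴/64 = 42.99 in⁴
Effective length L_e = K·L = 0.7 × 222 = 155.4 in
P_cr = π²EI / L_e² = π² × 16000×10³ × 42.99 / 155.4² = 2.811×10^5 lb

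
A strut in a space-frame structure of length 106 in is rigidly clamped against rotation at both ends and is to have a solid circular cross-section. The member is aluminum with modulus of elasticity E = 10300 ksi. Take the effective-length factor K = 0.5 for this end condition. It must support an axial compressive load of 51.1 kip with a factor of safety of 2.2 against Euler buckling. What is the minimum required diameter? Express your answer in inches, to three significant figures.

Required P_cr = n·P = 2.2 × 51.1 = 112.4 kip
L_e = K·L = 0.5 × 106 = 53.00 in
Required I = P_cr·L_e²/(π²E) = 1.124×10^5 × 53.00² / (π² × 1.03×10^7) = 3.106 in⁴
Solid circle: I = πd⁴/64  ⇒  d = (64I/π)^(1/4) = (64×3.106/π)^(1/4) = 2.82 in

d ≈ 2.82 in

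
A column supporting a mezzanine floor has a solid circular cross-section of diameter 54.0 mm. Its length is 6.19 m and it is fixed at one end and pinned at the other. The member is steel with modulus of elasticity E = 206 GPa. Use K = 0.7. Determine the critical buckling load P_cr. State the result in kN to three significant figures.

P_cr ≈ 45.2 kN

I = πd⁴/64 = π×54.0⁴/64 = 4.174×10^5 mm⁴
I = 4.174×10^5 mm⁴ = 4.174×10^-7 m⁴
Effective length L_e = K·L = 0.7 × 6.19 = 4.333 m
P_cr = π²EI / L_e² = π² × 206×10⁹ × 4.174×10^-7 / 4.333² = 4.520×10^4 N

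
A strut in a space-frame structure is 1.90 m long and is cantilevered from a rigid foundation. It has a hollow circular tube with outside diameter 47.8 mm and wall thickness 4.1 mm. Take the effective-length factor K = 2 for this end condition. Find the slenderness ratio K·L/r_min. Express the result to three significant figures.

λ ≈ 245

Inner diameter d_i = 47.8 − 2×4.1 = 39.60 mm
I = π(d_o⁴ − d_i⁴)/64 = π(47.8⁴ − 39.60⁴)/64 = 1.355×10^5 mm⁴
A = 562.9 mm²;  r_min = √(I/A) = √(1.355×10^5/562.9) = 15.52 mm
L_e = K·L = 2 × 1.90 m = 3.800 m = 3800.0 mm
λ = L_e / r_min = 3800.0 / 15.52 = 245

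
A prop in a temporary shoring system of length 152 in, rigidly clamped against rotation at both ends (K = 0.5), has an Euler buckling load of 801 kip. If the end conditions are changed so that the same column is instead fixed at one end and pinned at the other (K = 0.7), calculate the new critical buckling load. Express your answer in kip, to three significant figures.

P_cr ∝ 1/K², so P_cr,new = P_cr,old × (K_old/K_new)² = 801 × (0.5/0.7)²
= 801 × 0.5102 = 409 kip

P_cr ≈ 409 kip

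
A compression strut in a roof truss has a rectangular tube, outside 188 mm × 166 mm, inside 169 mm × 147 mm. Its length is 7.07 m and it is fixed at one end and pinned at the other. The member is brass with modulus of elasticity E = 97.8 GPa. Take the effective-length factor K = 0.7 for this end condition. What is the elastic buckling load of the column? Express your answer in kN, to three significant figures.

P_cr ≈ 1060 kN

Weak-axis I_min = (h_o·b_o³ − h_i·b_i³)/12 with b_o = 166, b_i = 147.0 mm (shorter outer/inner sides).
I_min = (188×166³ − 169.0×147.0³)/12 = 2.693×10^7 mm⁴
I = 2.693×10^7 mm⁴ = 2.693×10^-5 m⁴
Effective length L_e = K·L = 0.7 × 7.07 = 4.949 m
P_cr = π²EI / L_e² = π² × 97.8×10⁹ × 2.693×10^-5 / 4.949² = 1.061×10^6 N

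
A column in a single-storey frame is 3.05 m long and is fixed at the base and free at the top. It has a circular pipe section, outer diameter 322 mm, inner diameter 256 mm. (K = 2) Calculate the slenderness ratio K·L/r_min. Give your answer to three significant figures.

λ ≈ 59.3

d_o = 322 mm, d_i = 256 mm
I = π(d_o⁴ − d_i⁴)/64 = π(322⁴ − 256.0⁴)/64 = 3.169×10^8 mm⁴
A = 2.996×10^4 mm²;  r_min = √(I/A) = √(3.169×10^8/2.996×10^4) = 102.8 mm
L_e = K·L = 2 × 3.05 m = 6.100 m = 6100.0 mm
λ = L_e / r_min = 6100.0 / 102.8 = 59.3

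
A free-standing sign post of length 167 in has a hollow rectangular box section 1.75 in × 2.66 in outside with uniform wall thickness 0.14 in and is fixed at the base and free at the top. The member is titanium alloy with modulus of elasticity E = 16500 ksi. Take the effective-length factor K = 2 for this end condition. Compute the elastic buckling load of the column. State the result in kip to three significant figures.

P_cr ≈ 0.815 kip

Inner dimensions: h_i = 2.66 − 2×0.14 = 2.380 in, b_i = 1.75 − 2×0.14 = 1.470 in
Weak-axis I_min = (h_o·b_o³ − h_i·b_i³)/12 with b_o = 1.75, b_i = 1.470 in (shorter outer/inner sides).
I_min = (2.66×1.75³ − 2.380×1.470³)/12 = 0.5580 in⁴
Effective length L_e = K·L = 2 × 167 = 334.0 in
P_cr = π²EI / L_e² = π² × 16500×10³ × 0.5580 / 334.0² = 814.5 lb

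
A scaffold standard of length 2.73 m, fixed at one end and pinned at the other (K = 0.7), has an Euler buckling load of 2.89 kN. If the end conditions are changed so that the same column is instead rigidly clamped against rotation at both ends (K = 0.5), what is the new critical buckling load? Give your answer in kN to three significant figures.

P_cr ≈ 5.66 kN

P_cr ∝ 1/K², so P_cr,new = P_cr,old × (K_old/K_new)² = 2.89 × (0.7/0.5)²
= 2.89 × 1.960 = 5.66 kN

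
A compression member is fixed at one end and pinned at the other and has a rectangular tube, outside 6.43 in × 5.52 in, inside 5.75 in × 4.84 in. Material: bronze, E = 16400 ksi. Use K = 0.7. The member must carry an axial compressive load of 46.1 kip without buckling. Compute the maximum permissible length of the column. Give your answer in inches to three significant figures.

L_max ≈ 506 in

Weak-axis I_min = (h_o·b_o³ − h_i·b_i³)/12 with b_o = 5.52, b_i = 4.840 in (shorter outer/inner sides).
I_min = (6.43×5.52³ − 5.750×4.840³)/12 = 35.80 in⁴
At the buckling limit P_cr = P = 4.610×10^4 lb
From P_cr = π²EI/(K·L)²:  L = (1/K)·√(π²EI/P_cr) = (1/0.7)·√(π²×1.64×10^7×35.80/4.610×10^4)
L = 506 in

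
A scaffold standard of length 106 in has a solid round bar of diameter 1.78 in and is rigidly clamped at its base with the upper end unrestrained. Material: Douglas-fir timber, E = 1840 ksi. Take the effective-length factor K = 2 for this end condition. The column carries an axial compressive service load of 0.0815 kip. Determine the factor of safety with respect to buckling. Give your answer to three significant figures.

I = πd⁴/64 = π×1.78⁴/64 = 0.4928 in⁴
Effective length L_e = K·L = 2 × 106 = 212.0 in
P_cr = π²EI / L_e² = π² × 1840×10³ × 0.4928 / 212.0² = 199.1 lb
Factor of safety n = P_cr / P = 0.19911 / 0.0815 = 2.44

n ≈ 2.44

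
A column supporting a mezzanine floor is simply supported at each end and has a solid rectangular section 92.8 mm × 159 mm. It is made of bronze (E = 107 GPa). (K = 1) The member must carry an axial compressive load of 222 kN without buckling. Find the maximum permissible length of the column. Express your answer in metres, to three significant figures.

Buckling occurs about the weak axis: I_min = h·b³/12 with b = 92.8 mm (the shorter side).
I_min = 159×92.8³/12 = 1.059×10^7 mm⁴
I = 1.059×10^-5 m⁴
At the buckling limit P_cr = P = 2.220×10^5 N
From P_cr = π²EI/(K·L)²:  L = (1/K)·√(π²EI/P_cr) = (1/1)·√(π²×1.07×10^11×1.059×10^-5/2.220×10^5)
L = 7.10 m

L_max ≈ 7.10 m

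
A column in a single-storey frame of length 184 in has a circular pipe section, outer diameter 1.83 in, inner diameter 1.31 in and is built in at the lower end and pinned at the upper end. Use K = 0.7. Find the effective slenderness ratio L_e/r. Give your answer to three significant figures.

λ ≈ 229

d_o = 1.83 in, d_i = 1.31 in
I = π(d_o⁴ − d_i⁴)/64 = π(1.83⁴ − 1.310⁴)/64 = 0.4060 in⁴
A = 1.282 in²;  r_min = √(I/A) = √(0.4060/1.282) = 0.5626 in
L_e = K·L = 0.7 × 184 = 128.8 in
λ = L_e / r_min = 128.80 / 0.5626 = 229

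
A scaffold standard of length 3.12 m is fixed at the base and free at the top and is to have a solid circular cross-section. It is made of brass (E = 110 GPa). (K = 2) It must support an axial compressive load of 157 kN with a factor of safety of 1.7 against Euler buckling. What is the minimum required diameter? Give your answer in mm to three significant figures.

Required P_cr = n·P = 1.7 × 157 = 266.9 kN
L_e = K·L = 2 × 3.12 = 6.240 m
Required I = P_cr·L_e²/(π²E) = 2.669×10^5 × 6.240² / (π² × 1.10×10^11) = 9.572×10^-6 m⁴
I_req = 9.572×10^6 mm⁴
Solid circle: I = πd⁴/64  ⇒  d = (64I/π)^(1/4) = (64×9.572×10^6/π)^(1/4) = 118 mm

d ≈ 118 mm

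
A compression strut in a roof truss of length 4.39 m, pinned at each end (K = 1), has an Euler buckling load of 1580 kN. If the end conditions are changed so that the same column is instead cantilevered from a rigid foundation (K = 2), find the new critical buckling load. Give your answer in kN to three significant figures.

P_cr ≈ 395 kN

P_cr ∝ 1/K², so P_cr,new = P_cr,old × (K_old/K_new)² = 1580 × (1/2)²
= 1580 × 0.2500 = 395 kN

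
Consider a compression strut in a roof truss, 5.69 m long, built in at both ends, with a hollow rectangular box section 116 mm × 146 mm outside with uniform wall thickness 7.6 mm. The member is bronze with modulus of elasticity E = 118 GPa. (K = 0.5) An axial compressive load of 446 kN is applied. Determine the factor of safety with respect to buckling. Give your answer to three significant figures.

Inner dimensions: h_i = 146 − 2×7.6 = 130.8 mm, b_i = 116 − 2×7.6 = 100.8 mm
Weak-axis I_min = (h_o·b_o³ − h_i·b_i³)/12 with b_o = 116, b_i = 100.8 mm (shorter outer/inner sides).
I_min = (146×116³ − 130.8×100.8³)/12 = 7.827×10^6 mm⁴
I = 7.827×10^6 mm⁴ = 7.827×10^-6 m⁴
Effective length L_e = K·L = 0.5 × 5.69 = 2.845 m
P_cr = π²EI / L_e² = π² × 118×10⁹ × 7.827×10^-6 / 2.845² = 1.126×10^6 N
Factor of safety n = P_cr / P = 1126.2 / 446 = 2.53

n ≈ 2.53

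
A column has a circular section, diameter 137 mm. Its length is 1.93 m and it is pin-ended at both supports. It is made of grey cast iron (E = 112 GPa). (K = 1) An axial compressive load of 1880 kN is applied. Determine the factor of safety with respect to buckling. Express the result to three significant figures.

I = πd⁴/64 = π×137⁴/64 = 1.729×10^7 mm⁴
I = 1.729×10^7 mm⁴ = 1.729×10^-5 m⁴
Effective length L_e = K·L = 1 × 1.93 = 1.930 m
P_cr = π²EI / L_e² = π² × 112×10⁹ × 1.729×10^-5 / 1.930² = 5.132×10^6 N
Factor of safety n = P_cr / P = 5131.6 / 1880 = 2.73

n ≈ 2.73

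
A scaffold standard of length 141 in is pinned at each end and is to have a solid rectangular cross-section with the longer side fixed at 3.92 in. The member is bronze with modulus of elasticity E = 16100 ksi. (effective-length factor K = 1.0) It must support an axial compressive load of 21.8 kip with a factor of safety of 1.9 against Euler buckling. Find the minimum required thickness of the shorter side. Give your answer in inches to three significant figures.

Required P_cr = n·P = 1.9 × 21.8 = 41.42 kip
L_e = K·L = 1 × 141 = 141.0 in
Required I = P_cr·L_e²/(π²E) = 4.142×10^4 × 141.0² / (π² × 1.61×10^7) = 5.182 in⁴
Rectangle, weak axis: I_min = h·b³/12 with h = 3.92 in fixed  ⇒  b = (12I/h)^(1/3) = 2.51 in

b ≈ 2.51 in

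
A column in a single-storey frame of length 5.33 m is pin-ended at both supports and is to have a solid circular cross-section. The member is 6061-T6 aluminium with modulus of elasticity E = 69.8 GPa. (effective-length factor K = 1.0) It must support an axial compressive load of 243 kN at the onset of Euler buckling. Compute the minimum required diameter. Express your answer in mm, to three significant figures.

d ≈ 120 mm

L_e = K·L = 1 × 5.33 = 5.330 m
Required I = P_cr·L_e²/(π²E) = 2.430×10^5 × 5.330² / (π² × 6.98×10^10) = 1.002×10^-5 m⁴
I_req = 1.002×10^7 mm⁴
Solid circle: I = πd⁴/64  ⇒  d = (64I/π)^(1/4) = (64×1.002×10^7/π)^(1/4) = 120 mm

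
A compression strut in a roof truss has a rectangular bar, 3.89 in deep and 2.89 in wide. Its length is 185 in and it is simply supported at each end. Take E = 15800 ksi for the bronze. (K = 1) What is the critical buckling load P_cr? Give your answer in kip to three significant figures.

Buckling occurs about the weak axis: I_min = h·b³/12 with b = 2.89 in (the shorter side).
I_min = 3.89×2.89³/12 = 7.825 in⁴
Effective length L_e = K·L = 1 × 185 = 185.0 in
P_cr = π²EI / L_e² = π² × 15800×10³ × 7.825 / 185.0² = 3.565×10^4 lb

P_cr ≈ 35.7 kip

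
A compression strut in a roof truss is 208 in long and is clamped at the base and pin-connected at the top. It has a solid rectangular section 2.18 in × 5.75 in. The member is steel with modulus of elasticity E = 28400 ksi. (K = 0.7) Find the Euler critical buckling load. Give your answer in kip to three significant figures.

Buckling occurs about the weak axis: I_min = h·b³/12 with b = 2.18 in (the shorter side).
I_min = 5.75×2.18³/12 = 4.964 in⁴
Effective length L_e = K·L = 0.7 × 208 = 145.6 in
P_cr = π²EI / L_e² = π² × 28400×10³ × 4.964 / 145.6² = 6.564×10^4 lb

P_cr ≈ 65.6 kip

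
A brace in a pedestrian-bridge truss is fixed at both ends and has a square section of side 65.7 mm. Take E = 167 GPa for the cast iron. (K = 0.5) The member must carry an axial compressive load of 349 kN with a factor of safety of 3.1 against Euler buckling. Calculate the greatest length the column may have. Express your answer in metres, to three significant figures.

L_max ≈ 3.08 m

I = a⁴/12 = 65.7⁴/12 = 1.553×10^6 mm⁴
I = 1.553×10^-6 m⁴
Required critical load P_cr = n·P = 3.1 × 349 = 1082 kN = 1.082×10^6 N
From P_cr = π²EI/(K·L)²:  L = (1/K)·√(π²EI/P_cr) = (1/0.5)·√(π²×1.67×10^11×1.553×10^-6/1.082×10^6)
L = 3.08 m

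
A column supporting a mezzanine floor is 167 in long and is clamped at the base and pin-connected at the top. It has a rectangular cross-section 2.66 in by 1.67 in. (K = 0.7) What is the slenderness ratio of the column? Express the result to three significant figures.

λ ≈ 242

For a rectangle r_min = b/√12 = 1.67/√12 = 0.4821 in
L_e = K·L = 0.7 × 167 = 116.9 in
λ = L_e / r_min = 116.90 / 0.4821 = 242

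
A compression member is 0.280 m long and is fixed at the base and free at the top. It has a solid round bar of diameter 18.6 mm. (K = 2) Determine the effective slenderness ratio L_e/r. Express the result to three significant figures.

For a solid circle r = d/4 = 18.6/4 = 4.650 mm
L_e = K·L = 2 × 0.280 m = 0.5600 m = 560.00 mm
λ = L_e / r_min = 560.00 / 4.650 = 120

λ ≈ 120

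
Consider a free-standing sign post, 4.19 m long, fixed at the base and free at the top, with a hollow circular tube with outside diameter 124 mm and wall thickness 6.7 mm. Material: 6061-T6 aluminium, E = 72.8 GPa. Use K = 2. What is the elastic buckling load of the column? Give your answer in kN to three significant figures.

Inner diameter d_i = 124 − 2×6.7 = 110.6 mm
I = π(d_o⁴ − d_i⁴)/64 = π(124⁴ − 110.6⁴)/64 = 4.260×10^6 mm⁴
I = 4.260×10^6 mm⁴ = 4.260×10^-6 m⁴
Effective length L_e = K·L = 2 × 4.19 = 8.380 m
P_cr = π²EI / L_e² = π² × 72.8×10⁹ × 4.260×10^-6 / 8.380² = 4.359×10^4 N

P_cr ≈ 43.6 kN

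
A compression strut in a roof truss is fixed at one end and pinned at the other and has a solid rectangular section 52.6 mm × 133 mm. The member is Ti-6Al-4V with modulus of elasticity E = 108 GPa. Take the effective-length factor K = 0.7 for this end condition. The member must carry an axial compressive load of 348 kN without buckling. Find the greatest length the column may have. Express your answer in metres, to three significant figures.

L_max ≈ 3.18 m

Buckling occurs about the weak axis: I_min = h·b³/12 with b = 52.6 mm (the shorter side).
I_min = 133×52.6³/12 = 1.613×10^6 mm⁴
I = 1.613×10^-6 m⁴
At the buckling limit P_cr = P = 3.480×10^5 N
From P_cr = π²EI/(K·L)²:  L = (1/K)·√(π²EI/P_cr) = (1/0.7)·√(π²×1.08×10^11×1.613×10^-6/3.480×10^5)
L = 3.18 m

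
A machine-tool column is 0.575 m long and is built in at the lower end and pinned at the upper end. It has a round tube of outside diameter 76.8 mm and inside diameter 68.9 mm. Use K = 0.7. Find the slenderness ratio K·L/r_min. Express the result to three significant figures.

d_o = 76.8 mm, d_i = 68.9 mm
I = π(d_o⁴ − d_i⁴)/64 = π(76.8⁴ − 68.90⁴)/64 = 6.015×10^5 mm⁴
A = 904.0 mm²;  r_min = √(I/A) = √(6.015×10^5/904.0) = 25.79 mm
L_e = K·L = 0.7 × 0.575 m = 0.4025 m = 402.50 mm
λ = L_e / r_min = 402.50 / 25.79 = 15.6

λ ≈ 15.6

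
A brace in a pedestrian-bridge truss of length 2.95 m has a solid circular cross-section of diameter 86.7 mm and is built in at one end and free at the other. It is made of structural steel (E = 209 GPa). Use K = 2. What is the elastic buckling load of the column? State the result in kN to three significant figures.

I = πd⁴/64 = π×86.7⁴/64 = 2.774×10^6 mm⁴
I = 2.774×10^6 mm⁴ = 2.774×10^-6 m⁴
Effective length L_e = K·L = 2 × 2.95 = 5.900 m
P_cr = π²EI / L_e² = π² × 209×10⁹ × 2.774×10^-6 / 5.900² = 1.644×10^5 N

P_cr ≈ 164 kN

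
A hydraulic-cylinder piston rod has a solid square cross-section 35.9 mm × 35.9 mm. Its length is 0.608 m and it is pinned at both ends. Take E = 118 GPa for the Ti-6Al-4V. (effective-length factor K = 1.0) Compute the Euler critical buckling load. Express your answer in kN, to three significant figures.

I = a⁴/12 = 35.9⁴/12 = 1.384×10^5 mm⁴
I = 1.384×10^5 mm⁴ = 1.384×10^-7 m⁴
Effective length L_e = K·L = 1 × 0.608 = 0.6080 m
P_cr = π²EI / L_e² = π² × 118×10⁹ × 1.384×10^-7 / 0.6080² = 4.361×10^5 N

P_cr ≈ 436 kN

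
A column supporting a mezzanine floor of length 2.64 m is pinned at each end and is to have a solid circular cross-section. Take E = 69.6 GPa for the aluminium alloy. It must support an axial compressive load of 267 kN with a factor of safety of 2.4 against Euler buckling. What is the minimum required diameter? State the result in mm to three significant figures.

Required P_cr = n·P = 2.4 × 267 = 640.8 kN
L_e = K·L = 1 × 2.64 = 2.640 m
Required I = P_cr·L_e²/(π²E) = 6.408×10^5 × 2.640² / (π² × 6.96×10^10) = 6.502×10^-6 m⁴
I_req = 6.502×10^6 mm⁴
Solid circle: I = πd⁴/64  ⇒  d = (64I/π)^(1/4) = (64×6.502×10^6/π)^(1/4) = 107 mm

d ≈ 107 mm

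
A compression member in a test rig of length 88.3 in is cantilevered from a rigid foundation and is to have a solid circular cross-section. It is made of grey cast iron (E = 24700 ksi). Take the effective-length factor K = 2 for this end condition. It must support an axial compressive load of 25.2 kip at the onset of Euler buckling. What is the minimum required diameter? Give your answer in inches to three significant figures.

d ≈ 2.85 in

L_e = K·L = 2 × 88.3 = 176.6 in
Required I = P_cr·L_e²/(π²E) = 2.520×10^4 × 176.6² / (π² × 2.47×10^7) = 3.224 in⁴
Solid circle: I = πd⁴/64  ⇒  d = (64I/π)^(1/4) = (64×3.224/π)^(1/4) = 2.85 in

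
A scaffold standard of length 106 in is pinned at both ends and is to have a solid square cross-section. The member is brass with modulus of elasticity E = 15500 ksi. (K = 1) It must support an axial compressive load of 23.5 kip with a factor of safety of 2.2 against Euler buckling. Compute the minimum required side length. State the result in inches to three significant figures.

a ≈ 2.60 in

Required P_cr = n·P = 2.2 × 23.5 = 51.70 kip
L_e = K·L = 1 × 106 = 106.0 in
Required I = P_cr·L_e²/(π²E) = 5.170×10^4 × 106.0² / (π² × 1.55×10^7) = 3.797 in⁴
Solid square: I = a⁴/12  ⇒  a = (12I)^(1/4) = (12×3.797)^(1/4) = 2.60 in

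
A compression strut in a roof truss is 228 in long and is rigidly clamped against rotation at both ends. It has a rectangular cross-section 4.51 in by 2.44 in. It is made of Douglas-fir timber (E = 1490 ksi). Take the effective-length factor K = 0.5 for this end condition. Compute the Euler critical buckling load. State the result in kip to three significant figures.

P_cr ≈ 6.18 kip

Buckling occurs about the weak axis: I_min = h·b³/12 with b = 2.44 in (the shorter side).
I_min = 4.51×2.44³/12 = 5.460 in⁴
Effective length L_e = K·L = 0.5 × 228 = 114.0 in
P_cr = π²EI / L_e² = π² × 1490×10³ × 5.460 / 114.0² = 6.178×10^3 lb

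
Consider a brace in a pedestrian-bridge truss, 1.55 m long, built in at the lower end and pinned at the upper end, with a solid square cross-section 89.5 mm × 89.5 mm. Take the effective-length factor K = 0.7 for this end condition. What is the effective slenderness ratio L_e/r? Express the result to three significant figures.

For a square r = a/√12 = 89.5/√12 = 25.84 mm
L_e = K·L = 0.7 × 1.55 m = 1.085 m = 1085.0 mm
λ = L_e / r_min = 1085.0 / 25.84 = 42.0

λ ≈ 42.0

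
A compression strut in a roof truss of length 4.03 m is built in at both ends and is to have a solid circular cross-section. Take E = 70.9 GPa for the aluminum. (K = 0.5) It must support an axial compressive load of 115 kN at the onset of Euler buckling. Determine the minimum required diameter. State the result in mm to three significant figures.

d ≈ 60.7 mm

L_e = K·L = 0.5 × 4.03 = 2.015 m
Required I = P_cr·L_e²/(π²E) = 1.150×10^5 × 2.015² / (π² × 7.09×10^10) = 6.673×10^-7 m⁴
I_req = 6.673×10^5 mm⁴
Solid circle: I = πd⁴/64  ⇒  d = (64I/π)^(1/4) = (64×6.673×10^5/π)^(1/4) = 60.7 mm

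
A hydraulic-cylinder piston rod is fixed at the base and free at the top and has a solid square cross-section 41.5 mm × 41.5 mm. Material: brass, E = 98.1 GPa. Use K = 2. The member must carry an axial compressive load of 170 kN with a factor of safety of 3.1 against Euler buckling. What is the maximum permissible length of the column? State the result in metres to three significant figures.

I = a⁴/12 = 41.5⁴/12 = 2.472×10^5 mm⁴
I = 2.472×10^-7 m⁴
Required critical load P_cr = n·P = 3.1 × 170 = 527.0 kN = 5.270×10^5 N
From P_cr = π²EI/(K·L)²:  L = (1/K)·√(π²EI/P_cr) = (1/2)·√(π²×9.81×10^10×2.472×10^-7/5.270×10^5)
L = 0.337 m

L_max ≈ 0.337 m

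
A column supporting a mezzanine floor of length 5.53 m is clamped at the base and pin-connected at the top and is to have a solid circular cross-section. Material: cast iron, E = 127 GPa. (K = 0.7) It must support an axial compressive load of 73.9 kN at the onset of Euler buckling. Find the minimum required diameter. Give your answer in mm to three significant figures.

L_e = K·L = 0.7 × 5.53 = 3.871 m
Required I = P_cr·L_e²/(π²E) = 7.390×10^4 × 3.871² / (π² × 1.27×10^11) = 8.835×10^-7 m⁴
I_req = 8.835×10^5 mm⁴
Solid circle: I = πd⁴/64  ⇒  d = (64I/π)^(1/4) = (64×8.835×10^5/π)^(1/4) = 65.1 mm

d ≈ 65.1 mm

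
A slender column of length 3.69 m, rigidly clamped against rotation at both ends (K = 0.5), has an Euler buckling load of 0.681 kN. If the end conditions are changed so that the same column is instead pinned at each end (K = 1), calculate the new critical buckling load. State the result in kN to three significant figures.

P_cr ∝ 1/K², so P_cr,new = P_cr,old × (K_old/K_new)² = 0.681 × (0.5/1)²
= 0.681 × 0.2500 = 0.170 kN

P_cr ≈ 0.170 kN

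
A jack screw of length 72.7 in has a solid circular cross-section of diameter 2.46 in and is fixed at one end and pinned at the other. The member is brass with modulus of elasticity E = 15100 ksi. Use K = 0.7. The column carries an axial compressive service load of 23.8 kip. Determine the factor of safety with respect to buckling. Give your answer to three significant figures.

n ≈ 4.35

I = πd⁴/64 = π×2.46⁴/64 = 1.798 in⁴
Effective length L_e = K·L = 0.7 × 72.7 = 50.89 in
P_cr = π²EI / L_e² = π² × 15100×10³ × 1.798 / 50.89² = 1.034×10^5 lb
Factor of safety n = P_cr / P = 103.45 / 23.8 = 4.35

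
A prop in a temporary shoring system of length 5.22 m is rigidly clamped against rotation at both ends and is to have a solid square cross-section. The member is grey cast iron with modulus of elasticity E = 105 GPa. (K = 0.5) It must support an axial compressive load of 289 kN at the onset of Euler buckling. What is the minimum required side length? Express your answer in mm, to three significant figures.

L_e = K·L = 0.5 × 5.22 = 2.610 m
Required I = P_cr·L_e²/(π²E) = 2.890×10^5 × 2.610² / (π² × 1.05×10^11) = 1.900×10^-6 m⁴
I_req = 1.900×10^6 mm⁴
Solid square: I = a⁴/12  ⇒  a = (12I)^(1/4) = (12×1.900×10^6)^(1/4) = 69.1 mm

a ≈ 69.1 mm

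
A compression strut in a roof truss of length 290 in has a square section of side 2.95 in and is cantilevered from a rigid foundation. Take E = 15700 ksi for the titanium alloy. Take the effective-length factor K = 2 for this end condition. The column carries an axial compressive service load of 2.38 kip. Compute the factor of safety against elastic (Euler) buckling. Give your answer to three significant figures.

n ≈ 1.22

I = a⁴/12 = 2.95⁴/12 = 6.311 in⁴
Effective length L_e = K·L = 2 × 290 = 580.0 in
P_cr = π²EI / L_e² = π² × 15700×10³ × 6.311 / 580.0² = 2.907×10^3 lb
Factor of safety n = P_cr / P = 2.9070 / 2.38 = 1.22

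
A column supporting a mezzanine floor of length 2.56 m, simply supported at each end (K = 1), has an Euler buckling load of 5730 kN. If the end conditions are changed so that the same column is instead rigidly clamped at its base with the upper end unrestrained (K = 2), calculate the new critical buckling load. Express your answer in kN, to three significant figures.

P_cr ∝ 1/K², so P_cr,new = P_cr,old × (K_old/K_new)² = 5730 × (1/2)²
= 5730 × 0.2500 = 1430 kN

P_cr ≈ 1430 kN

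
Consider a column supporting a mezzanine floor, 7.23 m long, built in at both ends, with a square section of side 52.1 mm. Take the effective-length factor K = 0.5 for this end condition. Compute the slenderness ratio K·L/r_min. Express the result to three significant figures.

λ ≈ 240

I = a⁴/12 = 52.1⁴/12 = 6.140×10^5 mm⁴
A = 2.714×10^3 mm²;  r_min = √(I/A) = √(6.140×10^5/2.714×10^3) = 15.04 mm
L_e = K·L = 0.5 × 7.23 m = 3.615 m = 3615.0 mm
λ = L_e / r_min = 3615.0 / 15.04 = 240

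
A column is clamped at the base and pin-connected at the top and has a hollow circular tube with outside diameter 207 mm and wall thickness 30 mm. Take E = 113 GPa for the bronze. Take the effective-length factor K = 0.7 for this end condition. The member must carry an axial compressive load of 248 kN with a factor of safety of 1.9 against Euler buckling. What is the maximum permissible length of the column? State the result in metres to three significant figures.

Inner diameter d_i = 207 − 2×30 = 147.0 mm
I = π(d_o⁴ − d_i⁴)/64 = π(207⁴ − 147.0⁴)/64 = 6.720×10^7 mm⁴
I = 6.720×10^-5 m⁴
Required critical load P_cr = n·P = 1.9 × 248 = 471.2 kN = 4.712×10^5 N
From P_cr = π²EI/(K·L)²:  L = (1/K)·√(π²EI/P_cr) = (1/0.7)·√(π²×1.13×10^11×6.720×10^-5/4.712×10^5)
L = 18.0 m

L_max ≈ 18.0 m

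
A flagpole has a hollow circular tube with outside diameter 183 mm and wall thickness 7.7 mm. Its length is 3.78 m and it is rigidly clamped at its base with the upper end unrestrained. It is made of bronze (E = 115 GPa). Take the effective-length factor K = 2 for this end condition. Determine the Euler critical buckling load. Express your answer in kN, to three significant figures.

Inner diameter d_i = 183 − 2×7.7 = 167.6 mm
I = π(d_o⁴ − d_i⁴)/64 = π(183⁴ − 167.6⁴)/64 = 1.632×10^7 mm⁴
I = 1.632×10^7 mm⁴ = 1.632×10^-5 m⁴
Effective length L_e = K·L = 2 × 3.78 = 7.560 m
P_cr = π²EI / L_e² = π² × 115×10⁹ × 1.632×10^-5 / 7.560² = 3.241×10^5 N

P_cr ≈ 324 kN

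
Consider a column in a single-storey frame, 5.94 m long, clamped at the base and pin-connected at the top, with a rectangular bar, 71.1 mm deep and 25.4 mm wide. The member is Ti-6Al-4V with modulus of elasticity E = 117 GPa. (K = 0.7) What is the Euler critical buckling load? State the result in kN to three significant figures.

Buckling occurs about the weak axis: I_min = h·b³/12 with b = 25.4 mm (the shorter side).
I_min = 71.1×25.4³/12 = 9.709×10^4 mm⁴
I = 9.709×10^4 mm⁴ = 9.709×10^-8 m⁴
Effective length L_e = K·L = 0.7 × 5.94 = 4.158 m
P_cr = π²EI / L_e² = π² × 117×10⁹ × 9.709×10^-8 / 4.158² = 6.485×10^3 N

P_cr ≈ 6.48 kN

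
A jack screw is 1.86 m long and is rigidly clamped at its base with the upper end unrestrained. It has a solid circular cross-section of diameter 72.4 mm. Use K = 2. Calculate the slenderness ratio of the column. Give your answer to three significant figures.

λ ≈ 206

I = πd⁴/64 = π×72.4⁴/64 = 1.349×10^6 mm⁴
A = 4.117×10^3 mm²;  r_min = √(I/A) = √(1.349×10^6/4.117×10^3) = 18.10 mm
L_e = K·L = 2 × 1.86 m = 3.720 m = 3720.0 mm
λ = L_e / r_min = 3720.0 / 18.10 = 206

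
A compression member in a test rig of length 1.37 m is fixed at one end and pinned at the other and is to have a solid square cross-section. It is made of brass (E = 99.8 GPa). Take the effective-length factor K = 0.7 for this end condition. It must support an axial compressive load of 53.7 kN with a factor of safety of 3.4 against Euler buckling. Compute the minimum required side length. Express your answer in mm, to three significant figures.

Required P_cr = n·P = 3.4 × 53.7 = 182.6 kN
L_e = K·L = 0.7 × 1.37 = 0.9590 m
Required I = P_cr·L_e²/(π²E) = 1.826×10^5 × 0.9590² / (π² × 9.98×10^10) = 1.705×10^-7 m⁴
I_req = 1.705×10^5 mm⁴
Solid square: I = a⁴/12  ⇒  a = (12I)^(1/4) = (12×1.705×10^5)^(1/4) = 37.8 mm

a ≈ 37.8 mm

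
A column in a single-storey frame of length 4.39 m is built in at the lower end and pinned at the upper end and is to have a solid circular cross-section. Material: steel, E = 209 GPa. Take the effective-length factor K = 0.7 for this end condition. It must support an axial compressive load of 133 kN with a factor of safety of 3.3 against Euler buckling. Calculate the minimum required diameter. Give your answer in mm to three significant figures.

d ≈ 80.0 mm

Required P_cr = n·P = 3.3 × 133 = 438.9 kN
L_e = K·L = 0.7 × 4.39 = 3.073 m
Required I = P_cr·L_e²/(π²E) = 4.389×10^5 × 3.073² / (π² × 2.09×10^11) = 2.009×10^-6 m⁴
I_req = 2.009×10^6 mm⁴
Solid circle: I = πd⁴/64  ⇒  d = (64I/π)^(1/4) = (64×2.009×10^6/π)^(1/4) = 80.0 mm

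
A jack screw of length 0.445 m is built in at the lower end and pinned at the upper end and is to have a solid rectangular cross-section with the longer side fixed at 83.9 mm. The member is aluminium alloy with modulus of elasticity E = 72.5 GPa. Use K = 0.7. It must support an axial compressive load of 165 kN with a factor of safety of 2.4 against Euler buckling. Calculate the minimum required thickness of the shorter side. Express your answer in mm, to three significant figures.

Required P_cr = n·P = 2.4 × 165 = 396.0 kN
L_e = K·L = 0.7 × 0.445 = 0.3115 m
Required I = P_cr·L_e²/(π²E) = 3.960×10^5 × 0.3115² / (π² × 7.25×10^10) = 5.370×10^-8 m⁴
I_req = 5.370×10^4 mm⁴
Rectangle, weak axis: I_min = h·b³/12 with h = 83.9 mm fixed  ⇒  b = (12I/h)^(1/3) = 19.7 mm

b ≈ 19.7 mm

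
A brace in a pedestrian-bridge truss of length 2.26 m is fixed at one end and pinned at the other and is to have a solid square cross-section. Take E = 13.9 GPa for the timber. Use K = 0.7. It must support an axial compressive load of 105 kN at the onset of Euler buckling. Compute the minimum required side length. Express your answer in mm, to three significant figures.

L_e = K·L = 0.7 × 2.26 = 1.582 m
Required I = P_cr·L_e²/(π²E) = 1.050×10^5 × 1.582² / (π² × 1.39×10^10) = 1.916×10^-6 m⁴
I_req = 1.916×10^6 mm⁴
Solid square: I = a⁴/12  ⇒  a = (12I)^(1/4) = (12×1.916×10^6)^(1/4) = 69.2 mm

a ≈ 69.2 mm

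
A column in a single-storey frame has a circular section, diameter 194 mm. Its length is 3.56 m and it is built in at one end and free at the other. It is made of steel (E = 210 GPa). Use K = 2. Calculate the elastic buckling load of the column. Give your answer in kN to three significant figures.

P_cr ≈ 2840 kN

I = πd⁴/64 = π×194⁴/64 = 6.953×10^7 mm⁴
I = 6.953×10^7 mm⁴ = 6.953×10^-5 m⁴
Effective length L_e = K·L = 2 × 3.56 = 7.120 m
P_cr = π²EI / L_e² = π² × 210×10⁹ × 6.953×10^-5 / 7.120² = 2.843×10^6 N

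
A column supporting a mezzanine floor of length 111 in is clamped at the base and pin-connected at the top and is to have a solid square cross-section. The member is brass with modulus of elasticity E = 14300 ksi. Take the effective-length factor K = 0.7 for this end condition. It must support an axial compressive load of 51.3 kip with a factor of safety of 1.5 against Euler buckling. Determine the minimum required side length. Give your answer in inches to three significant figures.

a ≈ 2.51 in

Required P_cr = n·P = 1.5 × 51.3 = 76.95 kip
L_e = K·L = 0.7 × 111 = 77.70 in
Required I = P_cr·L_e²/(π²E) = 7.695×10^4 × 77.70² / (π² × 1.43×10^7) = 3.292 in⁴
Solid square: I = a⁴/12  ⇒  a = (12I)^(1/4) = (12×3.292)^(1/4) = 2.51 in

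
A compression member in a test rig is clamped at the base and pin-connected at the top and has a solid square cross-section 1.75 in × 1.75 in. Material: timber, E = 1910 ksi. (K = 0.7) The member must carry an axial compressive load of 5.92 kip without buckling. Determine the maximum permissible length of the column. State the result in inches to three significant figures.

L_max ≈ 71.3 in

I = a⁴/12 = 1.75⁴/12 = 0.7816 in⁴
At the buckling limit P_cr = P = 5.920×10^3 lb
From P_cr = π²EI/(K·L)²:  L = (1/K)·√(π²EI/P_cr) = (1/0.7)·√(π²×1.91×10^6×0.7816/5.920×10^3)
L = 71.3 in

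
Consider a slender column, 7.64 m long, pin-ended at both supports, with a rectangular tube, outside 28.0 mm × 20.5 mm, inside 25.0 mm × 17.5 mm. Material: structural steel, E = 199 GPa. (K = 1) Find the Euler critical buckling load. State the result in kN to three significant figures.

P_cr ≈ 0.301 kN

Weak-axis I_min = (h_o·b_o³ − h_i·b_i³)/12 with b_o = 20.5, b_i = 17.50 mm (shorter outer/inner sides).
I_min = (28.0×20.5³ − 25.00×17.50³)/12 = 8.937×10^3 mm⁴
I = 8.937×10^3 mm⁴ = 8.937×10^-9 m⁴
Effective length L_e = K·L = 1 × 7.64 = 7.640 m
P_cr = π²EI / L_e² = π² × 199×10⁹ × 8.937×10^-9 / 7.640² = 300.7 N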